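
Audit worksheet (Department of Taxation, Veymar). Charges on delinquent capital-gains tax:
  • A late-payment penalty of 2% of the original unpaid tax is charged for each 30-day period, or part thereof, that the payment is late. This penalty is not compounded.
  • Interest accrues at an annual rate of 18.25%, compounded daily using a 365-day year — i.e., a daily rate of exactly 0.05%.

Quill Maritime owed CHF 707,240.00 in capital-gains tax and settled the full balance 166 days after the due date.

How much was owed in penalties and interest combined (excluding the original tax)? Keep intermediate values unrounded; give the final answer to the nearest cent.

Penalty periods: ⌈166/30⌉ = 6; penalty = 6 × 2% × CHF 707,240.00 = CHF 84,868.80
Interest: CHF 707,240.00 × ((1 + 0.0005)^166 − 1) = CHF 707,240.00 × 0.08651927… = CHF 61,189.8889…
Penalties + interest = CHF 84,868.8000 + CHF 61,189.8889… = CHF 146,058.69

CHF 146,058.69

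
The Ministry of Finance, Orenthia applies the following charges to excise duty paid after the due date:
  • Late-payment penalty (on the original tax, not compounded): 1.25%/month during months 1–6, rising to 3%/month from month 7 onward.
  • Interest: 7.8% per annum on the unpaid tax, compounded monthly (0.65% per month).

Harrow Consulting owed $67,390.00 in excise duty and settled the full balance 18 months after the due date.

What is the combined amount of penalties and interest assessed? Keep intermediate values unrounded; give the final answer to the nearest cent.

Penalty, months 1–6: 6 × 1.25% × $67,390.00 = $5,054.25
Penalty, months 7–18: 12 × 3% × $67,390.00 = $24,260.40
Interest: $67,390.00 × ((1 + 0.0065)^18 − 1) = $67,390.00 × 0.1236939… = $8,335.7324…
Penalties + interest = $29,314.6500 + $8,335.7324… = $37,650.38

$37,650.38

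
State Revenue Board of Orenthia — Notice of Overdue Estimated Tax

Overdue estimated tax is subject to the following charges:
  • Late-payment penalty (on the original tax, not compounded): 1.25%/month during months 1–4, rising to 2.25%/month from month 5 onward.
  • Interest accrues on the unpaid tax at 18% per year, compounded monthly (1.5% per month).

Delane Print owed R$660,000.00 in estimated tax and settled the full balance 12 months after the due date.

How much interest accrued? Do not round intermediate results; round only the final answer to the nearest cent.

Interest: R$660,000.00 × ((1 + 0.015)^12 − 1) = R$660,000.00 × 0.1956182… = R$129,107.9932…

R$129,107.99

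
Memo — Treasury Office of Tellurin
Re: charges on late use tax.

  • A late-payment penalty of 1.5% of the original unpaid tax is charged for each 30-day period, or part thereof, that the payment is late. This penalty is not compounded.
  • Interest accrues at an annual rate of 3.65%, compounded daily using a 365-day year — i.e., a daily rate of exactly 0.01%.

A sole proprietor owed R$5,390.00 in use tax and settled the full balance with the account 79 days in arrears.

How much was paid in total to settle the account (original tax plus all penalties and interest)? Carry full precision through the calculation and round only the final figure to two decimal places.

R$5,675.30

Penalty periods: ⌈79/30⌉ = 3; penalty = 3 × 1.5% × R$5,390.00 = R$242.55
Interest: R$5,390.00 × ((1 + 0.0001)^79 − 1) = R$5,390.00 × 0.00793089… = R$42.7475…
Total = R$5,390.00 + R$242.5500 + R$42.7475… = R$5,675.30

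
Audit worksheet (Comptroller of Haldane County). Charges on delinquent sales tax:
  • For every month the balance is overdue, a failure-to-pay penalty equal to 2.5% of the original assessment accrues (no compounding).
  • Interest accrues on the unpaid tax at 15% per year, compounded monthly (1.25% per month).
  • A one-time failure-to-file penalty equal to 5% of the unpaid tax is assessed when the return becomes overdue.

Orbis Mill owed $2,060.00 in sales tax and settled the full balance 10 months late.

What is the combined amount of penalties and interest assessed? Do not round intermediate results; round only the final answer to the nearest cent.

$890.48

Failure-to-file penalty: 5% × $2,060.00 = $103.00
Failure-to-pay penalty = 2.5% × $2,060.00 × 10 mo = $515.00
Interest: $2,060.00 × ((1 + 0.0125)^10 − 1) = $2,060.00 × 0.1322708… = $272.4779…
Penalties + interest = $618.0000 + $272.4779… = $890.48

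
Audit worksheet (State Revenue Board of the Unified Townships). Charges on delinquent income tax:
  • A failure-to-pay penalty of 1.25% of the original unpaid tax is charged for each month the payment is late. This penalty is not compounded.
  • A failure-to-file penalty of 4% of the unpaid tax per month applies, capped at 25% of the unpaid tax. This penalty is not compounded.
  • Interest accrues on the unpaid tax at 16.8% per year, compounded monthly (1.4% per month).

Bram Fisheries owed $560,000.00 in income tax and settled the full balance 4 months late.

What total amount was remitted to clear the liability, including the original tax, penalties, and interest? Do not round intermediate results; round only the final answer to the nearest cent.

Failure-to-file: 4 × 4% × $560,000.00 = $89,600.00 (under the 25% cap)
Failure-to-pay penalty: 4 × 1.25% × $560,000.00 = $28,000.00
Interest: $560,000.00 × ((1 + 0.014)^4 − 1) = $560,000.00 × 0.0571870… = $32,024.7281…
Total = $560,000.00 + $117,600.0000 + $32,024.7281… = $709,624.73

$709,624.73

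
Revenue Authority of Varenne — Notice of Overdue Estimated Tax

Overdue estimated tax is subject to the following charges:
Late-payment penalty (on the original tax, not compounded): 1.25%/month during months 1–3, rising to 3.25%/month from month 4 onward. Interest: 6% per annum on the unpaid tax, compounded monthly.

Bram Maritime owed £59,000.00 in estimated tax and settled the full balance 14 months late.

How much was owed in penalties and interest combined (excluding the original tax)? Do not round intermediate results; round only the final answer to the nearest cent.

£27,571.95

Penalty, months 1–3: 3 × 1.25% × £59,000.00 = £2,212.50
Penalty, months 4–14: 11 × 3.25% × £59,000.00 = £21,092.50
Interest (6%/yr ÷ 12 = 0.5%/month): £59,000.00 × ((1 + 0.005)^14 − 1) = £4,266.9468…
Penalties + interest = £23,305.0000 + £4,266.9468… = £27,571.95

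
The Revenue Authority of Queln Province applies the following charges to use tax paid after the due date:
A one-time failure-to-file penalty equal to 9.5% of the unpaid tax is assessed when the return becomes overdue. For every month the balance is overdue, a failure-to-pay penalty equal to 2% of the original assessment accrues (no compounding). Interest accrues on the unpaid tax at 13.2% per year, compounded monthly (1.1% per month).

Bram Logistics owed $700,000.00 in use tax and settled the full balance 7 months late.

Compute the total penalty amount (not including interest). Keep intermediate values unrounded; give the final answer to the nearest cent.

$164,500.00

Failure-to-file penalty: 9.5% × $700,000.00 = $66,500.00
Failure-to-pay penalty = 2% × $700,000.00 × 7 mo = $98,000.00
Total penalty = $66,500.00 + $98,000.00 = $164,500.00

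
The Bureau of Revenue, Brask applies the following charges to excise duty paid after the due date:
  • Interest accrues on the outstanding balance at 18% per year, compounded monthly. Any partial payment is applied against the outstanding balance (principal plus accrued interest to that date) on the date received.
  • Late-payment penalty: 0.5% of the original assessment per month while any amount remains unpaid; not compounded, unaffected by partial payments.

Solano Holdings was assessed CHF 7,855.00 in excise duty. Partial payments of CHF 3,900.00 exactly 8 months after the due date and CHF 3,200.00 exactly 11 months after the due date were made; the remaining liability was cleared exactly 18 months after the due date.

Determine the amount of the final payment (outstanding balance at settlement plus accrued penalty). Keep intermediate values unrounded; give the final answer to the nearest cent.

CHF 2,898.50

Monthly rate = 18% ÷ 12 = 1.5%
Balance at month 8: CHF 7,855.0000 × (1 + 0.015)^8 = CHF 8,848.5993…
After CHF 3,900.00 payment: CHF 8,848.5993… − CHF 3,900.00 = CHF 4,948.5993…
Balance at month 11: CHF 4,948.5993… × (1 + 0.015)^3 = CHF 5,174.6432…
After CHF 3,200.00 payment: CHF 5,174.6432… − CHF 3,200.00 = CHF 1,974.6432…
Balance at month 18: CHF 1,974.6432… × (1 + 0.015)^7 = CHF 2,191.5478…
Penalty: 18 × 0.5% × CHF 7,855.00 = CHF 706.95
Final settlement = outstanding balance + penalty = CHF 2,191.5478… + CHF 706.95 = CHF 2,898.50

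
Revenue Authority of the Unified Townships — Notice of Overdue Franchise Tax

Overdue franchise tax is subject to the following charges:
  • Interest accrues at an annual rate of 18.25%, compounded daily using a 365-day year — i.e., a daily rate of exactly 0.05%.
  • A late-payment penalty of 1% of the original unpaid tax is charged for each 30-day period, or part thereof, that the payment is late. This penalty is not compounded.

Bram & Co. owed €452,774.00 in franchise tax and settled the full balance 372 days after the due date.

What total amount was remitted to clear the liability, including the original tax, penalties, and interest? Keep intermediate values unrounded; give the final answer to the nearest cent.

€604,166.36

Penalty periods: ⌈372/30⌉ = 13; penalty = 13 × 1% × €452,774.00 = €58,860.62
Interest: €452,774.00 × ((1 + 0.0005)^372 − 1) = €452,774.00 × 0.20436627… = €92,531.7357…
Total = €452,774.00 + €58,860.6200 + €92,531.7357… = €604,166.36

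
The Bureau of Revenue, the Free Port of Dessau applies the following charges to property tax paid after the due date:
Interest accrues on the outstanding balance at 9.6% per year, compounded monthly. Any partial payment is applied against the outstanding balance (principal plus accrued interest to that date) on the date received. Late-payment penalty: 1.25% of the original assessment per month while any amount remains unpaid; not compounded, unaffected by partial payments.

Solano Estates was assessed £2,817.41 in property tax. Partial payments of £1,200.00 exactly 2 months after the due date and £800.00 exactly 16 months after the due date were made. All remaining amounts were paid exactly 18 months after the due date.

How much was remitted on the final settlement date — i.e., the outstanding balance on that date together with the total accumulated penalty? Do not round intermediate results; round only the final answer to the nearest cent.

£1,709.82

Monthly rate = 9.6% ÷ 12 = 0.8%
Balance at month 2: £2,817.4100 × (1 + 0.008)^2 = £2,862.6689…
After £1,200.00 payment: £2,862.6689… − £1,200.00 = £1,662.6689…
Balance at month 16: £1,662.6689… × (1 + 0.008)^14 = £1,858.8880…
After £800.00 payment: £1,858.8880… − £800.00 = £1,058.8880…
Balance at month 18: £1,058.8880… × (1 + 0.008)^2 = £1,075.8979…
Penalty: 18 × 1.25% × £2,817.41 = £633.92…
Final settlement = outstanding balance + penalty = £1,075.8979… + £633.92… = £1,709.82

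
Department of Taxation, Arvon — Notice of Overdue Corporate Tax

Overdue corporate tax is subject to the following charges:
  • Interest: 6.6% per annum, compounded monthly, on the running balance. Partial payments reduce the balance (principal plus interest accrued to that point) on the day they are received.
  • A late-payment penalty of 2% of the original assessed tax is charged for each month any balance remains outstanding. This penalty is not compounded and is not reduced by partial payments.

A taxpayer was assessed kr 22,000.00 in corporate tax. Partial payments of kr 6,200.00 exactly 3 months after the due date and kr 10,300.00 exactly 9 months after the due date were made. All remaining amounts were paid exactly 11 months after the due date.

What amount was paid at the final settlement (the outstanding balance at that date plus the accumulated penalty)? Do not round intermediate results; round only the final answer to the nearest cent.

Monthly rate = 6.6% ÷ 12 = 0.55%
Balance at month 3: kr 22,000.0000 × (1 + 0.0055)^3 = kr 22,365.0002…
After kr 6,200.00 payment: kr 22,365.0002… − kr 6,200.00 = kr 16,165.0002…
Balance at month 9: kr 16,165.0002… × (1 + 0.0055)^6 = kr 16,705.8340…
After kr 10,300.00 payment: kr 16,705.8340… − kr 10,300.00 = kr 6,405.8340…
Balance at month 11: kr 6,405.8340… × (1 + 0.0055)^2 = kr 6,476.4920…
Penalty: 11 × 2% × kr 22,000.00 = kr 4,840.00
Final settlement = outstanding balance + penalty = kr 6,476.4920… + kr 4,840.00 = kr 11,316.49

kr 11,316.49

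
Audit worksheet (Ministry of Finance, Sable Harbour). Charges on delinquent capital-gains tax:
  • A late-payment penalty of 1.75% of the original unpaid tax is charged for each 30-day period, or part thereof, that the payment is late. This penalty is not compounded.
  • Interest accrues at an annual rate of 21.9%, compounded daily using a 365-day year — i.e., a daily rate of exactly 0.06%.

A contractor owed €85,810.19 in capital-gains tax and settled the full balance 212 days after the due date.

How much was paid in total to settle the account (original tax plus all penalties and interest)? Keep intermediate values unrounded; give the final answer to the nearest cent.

€109,459.55

Penalty periods: ⌈212/30⌉ = 8; penalty = 8 × 1.75% × €85,810.19 = €12,013.43…
Interest: €85,810.19 × ((1 + 0.0006)^212 − 1) = €85,810.19 × 0.13560081… = €11,635.9309…
Total = €85,810.19 + €12,013.4266 + €11,635.9309… = €109,459.55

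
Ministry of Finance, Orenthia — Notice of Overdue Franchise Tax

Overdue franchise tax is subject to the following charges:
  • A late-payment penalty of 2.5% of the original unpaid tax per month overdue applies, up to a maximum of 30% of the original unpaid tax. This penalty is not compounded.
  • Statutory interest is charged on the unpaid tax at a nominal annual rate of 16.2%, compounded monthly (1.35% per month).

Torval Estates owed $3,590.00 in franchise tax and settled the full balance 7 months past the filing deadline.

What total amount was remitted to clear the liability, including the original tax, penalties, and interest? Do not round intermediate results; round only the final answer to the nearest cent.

Penalty: 7 × 2.5% × $3,590.00 = $628.25 (below the 30% cap of $1,077.00)
Interest: $3,590.00 × ((1 + 0.0135)^7 − 1) = $3,590.00 × 0.0984145… = $353.3082…
Total = $3,590.00 + $628.2500 + $353.3082… = $4,571.56

$4,571.56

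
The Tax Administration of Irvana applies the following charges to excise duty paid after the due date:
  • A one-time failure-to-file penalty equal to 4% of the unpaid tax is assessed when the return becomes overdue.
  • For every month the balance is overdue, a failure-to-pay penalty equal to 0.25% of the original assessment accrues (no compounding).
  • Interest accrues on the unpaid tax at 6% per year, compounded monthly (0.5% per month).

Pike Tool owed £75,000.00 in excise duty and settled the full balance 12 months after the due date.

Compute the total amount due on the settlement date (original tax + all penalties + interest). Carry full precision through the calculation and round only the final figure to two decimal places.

£84,875.84

Failure-to-file penalty: 4% × £75,000.00 = £3,000.00
Failure-to-pay penalty = 0.25% × £75,000.00 × 12 mo = £2,250.00
Interest: £75,000.00 × ((1 + 0.005)^12 − 1) = £75,000.00 × 0.0616778… = £4,625.8359…
Total = £75,000.00 + £5,250.0000 + £4,625.8359… = £84,875.84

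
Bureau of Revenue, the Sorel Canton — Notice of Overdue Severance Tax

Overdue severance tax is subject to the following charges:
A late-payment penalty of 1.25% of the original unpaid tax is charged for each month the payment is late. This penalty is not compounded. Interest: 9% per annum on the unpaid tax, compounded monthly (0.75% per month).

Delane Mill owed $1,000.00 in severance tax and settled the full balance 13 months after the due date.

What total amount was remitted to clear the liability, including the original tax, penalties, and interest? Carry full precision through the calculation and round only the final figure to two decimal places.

Late-payment penalty = 1.25% × $1,000.00 × 13 mo = $162.50
Interest: $1,000.00 × ((1 + 0.0075)^13 − 1) = $1,000.00 × 0.1020104… = $102.0104…
Total = $1,000.00 + $162.5000 + $102.0104… = $1,264.51

$1,264.51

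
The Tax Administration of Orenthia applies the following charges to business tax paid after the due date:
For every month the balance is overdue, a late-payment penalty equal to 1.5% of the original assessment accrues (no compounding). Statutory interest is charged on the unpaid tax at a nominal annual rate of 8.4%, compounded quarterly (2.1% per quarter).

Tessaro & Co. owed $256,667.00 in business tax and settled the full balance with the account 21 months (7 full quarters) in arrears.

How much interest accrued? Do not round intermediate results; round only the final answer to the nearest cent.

Interest: $256,667.00 × ((1 + 0.021)^7 − 1) = $256,667.00 × 0.1565920… = $40,192.0061…

$40,192.01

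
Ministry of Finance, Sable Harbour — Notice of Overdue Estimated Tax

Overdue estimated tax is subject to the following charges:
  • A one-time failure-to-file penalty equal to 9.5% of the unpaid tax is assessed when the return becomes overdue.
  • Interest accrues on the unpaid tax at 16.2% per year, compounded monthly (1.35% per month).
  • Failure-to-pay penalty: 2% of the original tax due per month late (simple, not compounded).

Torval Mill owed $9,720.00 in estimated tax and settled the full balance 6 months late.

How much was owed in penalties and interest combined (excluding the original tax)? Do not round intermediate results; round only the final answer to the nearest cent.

Failure-to-file penalty: 9.5% × $9,720.00 = $923.40
Failure-to-pay penalty = 2% × $9,720.00 × 6 mo = $1,166.40
Interest: $9,720.00 × ((1 + 0.0135)^6 − 1) = $9,720.00 × 0.0837835… = $814.3752…
Penalties + interest = $2,089.8000 + $814.3752… = $2,904.18

$2,904.18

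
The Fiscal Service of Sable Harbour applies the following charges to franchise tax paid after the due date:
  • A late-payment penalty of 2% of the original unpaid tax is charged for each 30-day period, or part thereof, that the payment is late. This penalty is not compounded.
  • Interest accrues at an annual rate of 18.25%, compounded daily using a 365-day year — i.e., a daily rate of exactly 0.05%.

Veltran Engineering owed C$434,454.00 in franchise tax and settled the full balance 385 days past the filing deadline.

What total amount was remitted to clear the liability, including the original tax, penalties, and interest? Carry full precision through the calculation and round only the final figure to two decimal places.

C$639,611.08

Penalty periods: ⌈385/30⌉ = 13; penalty = 13 × 2% × C$434,454.00 = C$112,958.04
Interest: C$434,454.00 × ((1 + 0.0005)^385 − 1) = C$434,454.00 × 0.21221818… = C$92,199.0388…
Total = C$434,454.00 + C$112,958.0400 + C$92,199.0388… = C$639,611.08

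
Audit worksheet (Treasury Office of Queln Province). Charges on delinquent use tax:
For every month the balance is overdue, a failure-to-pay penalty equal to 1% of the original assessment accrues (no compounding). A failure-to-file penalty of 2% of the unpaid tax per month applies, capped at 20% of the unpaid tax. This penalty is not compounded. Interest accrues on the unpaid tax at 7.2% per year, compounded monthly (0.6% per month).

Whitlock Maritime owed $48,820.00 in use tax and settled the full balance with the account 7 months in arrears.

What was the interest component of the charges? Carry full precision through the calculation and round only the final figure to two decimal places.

Interest: $48,820.00 × ((1 + 0.006)^7 − 1) = $48,820.00 × 0.0427636… = $2,087.7192…

$2,087.72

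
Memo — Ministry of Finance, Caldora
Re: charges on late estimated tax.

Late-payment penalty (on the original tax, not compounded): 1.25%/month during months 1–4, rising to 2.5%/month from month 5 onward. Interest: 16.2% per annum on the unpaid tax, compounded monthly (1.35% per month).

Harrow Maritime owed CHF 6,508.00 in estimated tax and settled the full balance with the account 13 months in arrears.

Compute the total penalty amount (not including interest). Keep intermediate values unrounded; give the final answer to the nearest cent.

CHF 1,789.70

Penalty, months 1–4: 4 × 1.25% × CHF 6,508.00 = CHF 325.40
Penalty, months 5–13: 9 × 2.5% × CHF 6,508.00 = CHF 1,464.30
Total penalty = CHF 325.40 + CHF 1,464.30 = CHF 1,789.70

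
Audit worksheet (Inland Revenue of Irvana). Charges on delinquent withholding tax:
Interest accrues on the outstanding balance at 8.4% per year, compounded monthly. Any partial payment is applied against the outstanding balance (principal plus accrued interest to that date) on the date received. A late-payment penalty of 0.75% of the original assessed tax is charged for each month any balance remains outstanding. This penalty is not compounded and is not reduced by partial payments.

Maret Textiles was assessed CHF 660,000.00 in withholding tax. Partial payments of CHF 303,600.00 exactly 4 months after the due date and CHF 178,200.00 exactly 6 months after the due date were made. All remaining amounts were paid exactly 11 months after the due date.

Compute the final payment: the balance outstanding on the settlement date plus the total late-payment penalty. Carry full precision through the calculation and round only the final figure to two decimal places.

Monthly rate = 8.4% ÷ 12 = 0.7%
Balance at month 4: CHF 660,000.0000 × (1 + 0.007)^4 = CHF 678,674.9471…
After CHF 303,600.00 payment: CHF 678,674.9471… − CHF 303,600.00 = CHF 375,074.9471…
Balance at month 6: CHF 375,074.9471… × (1 + 0.007)^2 = CHF 380,344.3750…
After CHF 178,200.00 payment: CHF 380,344.3750… − CHF 178,200.00 = CHF 202,144.3750…
Balance at month 11: CHF 202,144.3750… × (1 + 0.007)^5 = CHF 209,319.1747…
Penalty: 11 × 0.75% × CHF 660,000.00 = CHF 54,450.00
Final settlement = outstanding balance + penalty = CHF 209,319.1747… + CHF 54,450.00 = CHF 263,769.17

CHF 263,769.17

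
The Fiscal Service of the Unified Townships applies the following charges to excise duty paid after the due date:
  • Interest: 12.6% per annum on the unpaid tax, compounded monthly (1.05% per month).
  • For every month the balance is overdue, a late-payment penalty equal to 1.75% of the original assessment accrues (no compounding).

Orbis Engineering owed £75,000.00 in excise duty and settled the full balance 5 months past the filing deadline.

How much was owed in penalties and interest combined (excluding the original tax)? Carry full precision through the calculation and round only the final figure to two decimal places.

Late-payment penalty: 5 × 1.75% × £75,000.00 = £6,562.50
Interest: £75,000.00 × ((1 + 0.0105)^5 − 1) = £75,000.00 × 0.0536141… = £4,021.0603…
Penalties + interest = £6,562.5000 + £4,021.0603… = £10,583.56

£10,583.56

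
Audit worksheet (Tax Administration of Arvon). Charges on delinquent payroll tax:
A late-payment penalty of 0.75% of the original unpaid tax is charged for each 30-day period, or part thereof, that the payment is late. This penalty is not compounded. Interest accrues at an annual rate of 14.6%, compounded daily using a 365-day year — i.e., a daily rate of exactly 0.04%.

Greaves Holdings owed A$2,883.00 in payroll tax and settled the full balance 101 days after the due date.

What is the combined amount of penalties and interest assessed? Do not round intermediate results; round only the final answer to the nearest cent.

Penalty periods: ⌈101/30⌉ = 4; penalty = 4 × 0.75% × A$2,883.00 = A$86.49
Interest: A$2,883.00 × ((1 + 0.0004)^101 − 1) = A$2,883.00 × 0.04121877… = A$118.8337…
Penalties + interest = A$86.4900 + A$118.8337… = A$205.32

A$205.32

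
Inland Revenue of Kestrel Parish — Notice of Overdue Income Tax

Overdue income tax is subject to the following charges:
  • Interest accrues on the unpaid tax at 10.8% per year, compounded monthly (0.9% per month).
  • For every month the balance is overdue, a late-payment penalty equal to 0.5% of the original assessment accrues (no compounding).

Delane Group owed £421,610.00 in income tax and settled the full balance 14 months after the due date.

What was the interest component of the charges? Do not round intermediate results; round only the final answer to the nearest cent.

Interest: £421,610.00 × ((1 + 0.009)^14 − 1) = £421,610.00 × 0.1336430… = £56,345.2435…

£56,345.24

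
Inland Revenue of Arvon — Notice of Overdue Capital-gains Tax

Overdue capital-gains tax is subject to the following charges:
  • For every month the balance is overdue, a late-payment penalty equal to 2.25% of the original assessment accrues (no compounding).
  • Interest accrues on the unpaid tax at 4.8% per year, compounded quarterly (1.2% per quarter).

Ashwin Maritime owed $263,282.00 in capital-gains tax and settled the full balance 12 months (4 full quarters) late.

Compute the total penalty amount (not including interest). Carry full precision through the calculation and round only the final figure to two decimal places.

$71,086.14

Late-payment penalty: 12 × 2.25% × $263,282.00 = $71,086.14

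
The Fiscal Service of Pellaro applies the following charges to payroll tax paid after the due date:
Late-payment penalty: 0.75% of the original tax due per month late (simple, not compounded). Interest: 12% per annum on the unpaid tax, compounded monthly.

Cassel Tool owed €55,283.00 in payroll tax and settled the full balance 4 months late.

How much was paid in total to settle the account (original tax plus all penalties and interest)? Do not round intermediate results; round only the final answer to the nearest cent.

€59,186.20

Late-payment penalty = 0.75% × €55,283.00 × 4 mo = €1,658.49
Interest (12%/yr ÷ 12 = 1%/month): €55,283.00 × ((1 + 0.01)^4 − 1) = €2,244.7115…
Total = €55,283.00 + €1,658.4900 + €2,244.7115… = €59,186.20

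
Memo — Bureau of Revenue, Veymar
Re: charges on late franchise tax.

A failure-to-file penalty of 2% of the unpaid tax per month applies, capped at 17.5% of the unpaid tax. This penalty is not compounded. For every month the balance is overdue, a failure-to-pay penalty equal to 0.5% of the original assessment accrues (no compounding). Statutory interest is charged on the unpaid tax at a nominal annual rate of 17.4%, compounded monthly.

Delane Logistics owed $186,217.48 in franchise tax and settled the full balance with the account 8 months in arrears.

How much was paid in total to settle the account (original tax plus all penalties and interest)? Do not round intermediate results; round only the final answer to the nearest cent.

$246,190.84

Failure-to-file: 8 × 2% × $186,217.48 = $29,794.80… (under the 17.5% cap)
Failure-to-pay penalty: 8 × 0.5% × $186,217.48 = $7,448.70…
Interest (17.4%/yr ÷ 12 = 1.45%/month): $186,217.48 × ((1 + 0.0145)^8 − 1) = $22,729.8645…
Total = $186,217.48 + $37,243.4960 + $22,729.8645… = $246,190.84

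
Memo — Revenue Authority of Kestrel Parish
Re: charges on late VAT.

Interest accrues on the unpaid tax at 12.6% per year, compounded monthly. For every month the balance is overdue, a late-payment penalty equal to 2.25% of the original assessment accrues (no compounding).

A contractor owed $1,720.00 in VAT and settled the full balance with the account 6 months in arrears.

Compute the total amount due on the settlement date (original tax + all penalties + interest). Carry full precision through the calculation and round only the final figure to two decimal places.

$2,063.44

Late-payment penalty = 2.25% × $1,720.00 × 6 mo = $232.20
Interest (12.6%/yr ÷ 12 = 1.05%/month): $1,720.00 × ((1 + 0.0105)^6 − 1) = $111.2446…
Total = $1,720.00 + $232.2000 + $111.2446… = $2,063.44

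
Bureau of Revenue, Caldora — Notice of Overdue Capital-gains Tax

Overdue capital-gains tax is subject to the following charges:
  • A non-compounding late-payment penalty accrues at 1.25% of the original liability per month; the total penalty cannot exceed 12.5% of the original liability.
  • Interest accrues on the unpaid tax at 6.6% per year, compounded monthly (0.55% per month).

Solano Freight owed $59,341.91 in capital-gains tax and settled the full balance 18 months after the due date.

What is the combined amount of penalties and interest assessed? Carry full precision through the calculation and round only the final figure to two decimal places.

$13,575.46

Penalty (uncapped): 18 × 1.25% × $59,341.91 = $13,351.93…; cap = 12.5% × $59,341.91 = $7,417.74… → penalty = $7,417.74…
Interest: $59,341.91 × ((1 + 0.0055)^18 − 1) = $59,341.91 × 0.1037669… = $6,157.7234…
Penalties + interest = $7,417.7388… + $6,157.7234… = $13,575.46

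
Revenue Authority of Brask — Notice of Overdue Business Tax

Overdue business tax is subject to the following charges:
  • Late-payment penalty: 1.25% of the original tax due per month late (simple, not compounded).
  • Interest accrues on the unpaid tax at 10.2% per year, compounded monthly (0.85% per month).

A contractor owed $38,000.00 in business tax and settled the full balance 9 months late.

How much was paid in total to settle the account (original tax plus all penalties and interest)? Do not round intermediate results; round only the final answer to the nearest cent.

Late-payment penalty = 1.25% × $38,000.00 × 9 mo = $4,275.00
Interest: $38,000.00 × ((1 + 0.0085)^9 − 1) = $38,000.00 × 0.0791532… = $3,007.8235…
Total = $38,000.00 + $4,275.0000 + $3,007.8235… = $45,282.82

$45,282.82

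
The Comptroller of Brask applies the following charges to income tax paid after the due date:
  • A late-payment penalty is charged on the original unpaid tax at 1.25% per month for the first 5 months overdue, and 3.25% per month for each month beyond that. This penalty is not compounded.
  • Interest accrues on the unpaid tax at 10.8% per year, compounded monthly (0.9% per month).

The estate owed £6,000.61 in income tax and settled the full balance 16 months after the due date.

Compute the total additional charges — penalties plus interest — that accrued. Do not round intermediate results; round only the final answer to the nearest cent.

£3,445.19

Penalty, months 1–5: 5 × 1.25% × £6,000.61 = £375.04…
Penalty, months 6–16: 11 × 3.25% × £6,000.61 = £2,145.22…
Interest: £6,000.61 × ((1 + 0.009)^16 − 1) = £6,000.61 × 0.1541404… = £924.9367…
Penalties + interest = £2,520.2562 + £924.9367… = £3,445.19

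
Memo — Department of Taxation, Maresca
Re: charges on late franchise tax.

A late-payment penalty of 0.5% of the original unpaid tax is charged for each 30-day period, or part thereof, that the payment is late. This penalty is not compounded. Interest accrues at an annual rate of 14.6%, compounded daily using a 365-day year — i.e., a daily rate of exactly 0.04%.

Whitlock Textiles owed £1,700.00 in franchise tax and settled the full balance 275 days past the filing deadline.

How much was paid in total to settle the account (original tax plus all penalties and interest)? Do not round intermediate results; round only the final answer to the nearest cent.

£1,982.63

Penalty periods: ⌈275/30⌉ = 10; penalty = 10 × 0.5% × £1,700.00 = £85.00
Interest: £1,700.00 × ((1 + 0.0004)^275 − 1) = £1,700.00 × 0.11625352… = £197.6310…
Total = £1,700.00 + £85.0000 + £197.6310… = £1,982.63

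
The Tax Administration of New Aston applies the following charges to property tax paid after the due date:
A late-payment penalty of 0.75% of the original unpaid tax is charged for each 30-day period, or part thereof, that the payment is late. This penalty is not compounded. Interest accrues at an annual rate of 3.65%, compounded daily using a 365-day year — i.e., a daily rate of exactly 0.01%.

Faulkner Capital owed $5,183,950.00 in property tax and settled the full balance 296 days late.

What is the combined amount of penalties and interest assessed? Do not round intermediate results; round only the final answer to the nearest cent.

Penalty periods: ⌈296/30⌉ = 10; penalty = 10 × 0.75% × $5,183,950.00 = $388,796.25
Interest: $5,183,950.00 × ((1 + 0.0001)^296 − 1) = $5,183,950.00 × 0.03004091… = $155,730.5765…
Penalties + interest = $388,796.2500 + $155,730.5765… = $544,526.83

$544,526.83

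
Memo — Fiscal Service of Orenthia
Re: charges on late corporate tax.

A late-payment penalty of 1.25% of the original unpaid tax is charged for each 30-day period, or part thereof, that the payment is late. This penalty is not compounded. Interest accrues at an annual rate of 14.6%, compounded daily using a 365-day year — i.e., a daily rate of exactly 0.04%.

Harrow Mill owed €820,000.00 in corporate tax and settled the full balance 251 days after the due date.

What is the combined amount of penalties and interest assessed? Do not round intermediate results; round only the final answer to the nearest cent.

Penalty periods: ⌈251/30⌉ = 9; penalty = 9 × 1.25% × €820,000.00 = €92,250.00
Interest: €820,000.00 × ((1 + 0.0004)^251 − 1) = €820,000.00 × 0.10559088… = €86,584.5218…
Penalties + interest = €92,250.0000 + €86,584.5218… = €178,834.52

€178,834.52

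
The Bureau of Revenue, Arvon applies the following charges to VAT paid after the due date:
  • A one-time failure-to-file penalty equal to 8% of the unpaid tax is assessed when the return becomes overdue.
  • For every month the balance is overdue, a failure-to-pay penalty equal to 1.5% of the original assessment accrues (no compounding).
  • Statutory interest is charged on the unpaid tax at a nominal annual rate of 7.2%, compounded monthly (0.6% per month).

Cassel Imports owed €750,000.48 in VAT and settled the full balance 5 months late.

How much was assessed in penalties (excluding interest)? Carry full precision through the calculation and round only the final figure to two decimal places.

€116,250.07

Failure-to-file penalty: 8% × €750,000.48 = €60,000.04…
Failure-to-pay penalty: 5 × 1.5% × €750,000.48 = €56,250.04…
Total penalty = €60,000.04… + €56,250.04… = €116,250.07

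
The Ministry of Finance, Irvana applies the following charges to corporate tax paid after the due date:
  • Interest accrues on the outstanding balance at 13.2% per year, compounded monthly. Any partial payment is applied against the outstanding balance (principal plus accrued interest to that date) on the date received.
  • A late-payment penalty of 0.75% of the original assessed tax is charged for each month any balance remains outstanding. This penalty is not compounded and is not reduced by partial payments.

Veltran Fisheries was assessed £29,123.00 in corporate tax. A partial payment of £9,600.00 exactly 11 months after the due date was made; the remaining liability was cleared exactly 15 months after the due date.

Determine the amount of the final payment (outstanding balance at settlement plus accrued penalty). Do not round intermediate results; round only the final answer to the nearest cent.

£27,563.45

Monthly rate = 13.2% ÷ 12 = 1.1%
Balance at month 11: £29,123.0000 × (1 + 0.011)^11 = £32,847.2353…
After £9,600.00 payment: £32,847.2353… − £9,600.00 = £23,247.2353…
Balance at month 15: £23,247.2353… × (1 + 0.011)^4 = £24,287.1153…
Penalty: 15 × 0.75% × £29,123.00 = £3,276.34…
Final settlement = outstanding balance + penalty = £24,287.1153… + £3,276.34… = £27,563.45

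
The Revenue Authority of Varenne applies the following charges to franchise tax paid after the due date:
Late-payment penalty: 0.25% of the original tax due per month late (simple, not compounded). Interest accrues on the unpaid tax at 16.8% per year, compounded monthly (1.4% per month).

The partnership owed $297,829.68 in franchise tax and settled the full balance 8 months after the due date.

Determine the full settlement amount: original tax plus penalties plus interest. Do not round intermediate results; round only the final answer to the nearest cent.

$338,824.26

Late-payment penalty: 8 × 0.25% × $297,829.68 = $5,956.59…
Interest: $297,829.68 × ((1 + 0.014)^8 − 1) = $297,829.68 × 0.1176444… = $35,037.9891…
Total = $297,829.68 + $5,956.5936 + $35,037.9891… = $338,824.26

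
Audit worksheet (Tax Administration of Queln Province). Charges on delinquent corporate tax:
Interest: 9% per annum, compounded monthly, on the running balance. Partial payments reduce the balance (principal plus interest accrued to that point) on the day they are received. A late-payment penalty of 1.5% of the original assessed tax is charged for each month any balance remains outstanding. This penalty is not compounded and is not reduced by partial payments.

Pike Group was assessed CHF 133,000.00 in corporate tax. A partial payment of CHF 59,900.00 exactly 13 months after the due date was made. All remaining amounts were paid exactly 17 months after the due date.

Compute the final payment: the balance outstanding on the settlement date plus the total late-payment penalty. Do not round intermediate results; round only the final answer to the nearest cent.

CHF 123,211.81

Monthly rate = 9% ÷ 12 = 0.75%
Balance at month 13: CHF 133,000.0000 × (1 + 0.0075)^13 = CHF 146,567.3898…
After CHF 59,900.00 payment: CHF 146,567.3898… − CHF 59,900.00 = CHF 86,667.3898…
Balance at month 17: CHF 86,667.3898… × (1 + 0.0075)^4 = CHF 89,296.8082…
Penalty: 17 × 1.5% × CHF 133,000.00 = CHF 33,915.00
Final settlement = outstanding balance + penalty = CHF 89,296.8082… + CHF 33,915.00 = CHF 123,211.81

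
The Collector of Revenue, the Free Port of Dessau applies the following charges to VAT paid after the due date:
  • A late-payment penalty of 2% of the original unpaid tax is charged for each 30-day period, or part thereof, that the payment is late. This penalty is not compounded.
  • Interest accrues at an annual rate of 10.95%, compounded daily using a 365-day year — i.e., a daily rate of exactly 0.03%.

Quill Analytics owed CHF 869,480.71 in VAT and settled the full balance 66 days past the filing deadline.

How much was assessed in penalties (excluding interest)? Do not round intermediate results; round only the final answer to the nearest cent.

CHF 52,168.84

Penalty periods: ⌈66/30⌉ = 3; penalty = 3 × 2% × CHF 869,480.71 = CHF 52,168.84…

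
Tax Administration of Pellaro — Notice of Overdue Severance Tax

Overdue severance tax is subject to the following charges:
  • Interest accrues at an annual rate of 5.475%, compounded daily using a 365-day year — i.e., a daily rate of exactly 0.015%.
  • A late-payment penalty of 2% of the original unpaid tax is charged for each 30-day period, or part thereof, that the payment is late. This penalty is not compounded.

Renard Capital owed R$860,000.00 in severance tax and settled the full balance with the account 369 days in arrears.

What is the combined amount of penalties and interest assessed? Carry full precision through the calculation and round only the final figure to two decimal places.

R$272,539.23

Penalty periods: ⌈369/30⌉ = 13; penalty = 13 × 2% × R$860,000.00 = R$223,600.00
Interest: R$860,000.00 × ((1 + 0.00015)^369 − 1) = R$860,000.00 × 0.05690608… = R$48,939.2301…
Penalties + interest = R$223,600.0000 + R$48,939.2301… = R$272,539.23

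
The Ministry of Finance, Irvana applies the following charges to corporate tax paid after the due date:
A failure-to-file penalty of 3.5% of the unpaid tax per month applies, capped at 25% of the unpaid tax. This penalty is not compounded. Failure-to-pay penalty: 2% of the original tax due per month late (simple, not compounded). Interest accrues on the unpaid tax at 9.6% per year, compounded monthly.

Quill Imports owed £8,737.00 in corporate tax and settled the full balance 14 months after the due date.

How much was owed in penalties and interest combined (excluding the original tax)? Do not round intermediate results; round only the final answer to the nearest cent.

£5,661.70

Failure-to-file: 14 × 3.5% × £8,737.00 = £4,281.13, capped at 25% × £8,737.00 = £2,184.25
Failure-to-pay penalty = 2% × £8,737.00 × 14 mo = £2,446.36
Interest (9.6%/yr ÷ 12 = 0.8%/month): £8,737.00 × ((1 + 0.008)^14 − 1) = £1,031.0930…
Penalties + interest = £4,630.6100 + £1,031.0930… = £5,661.70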